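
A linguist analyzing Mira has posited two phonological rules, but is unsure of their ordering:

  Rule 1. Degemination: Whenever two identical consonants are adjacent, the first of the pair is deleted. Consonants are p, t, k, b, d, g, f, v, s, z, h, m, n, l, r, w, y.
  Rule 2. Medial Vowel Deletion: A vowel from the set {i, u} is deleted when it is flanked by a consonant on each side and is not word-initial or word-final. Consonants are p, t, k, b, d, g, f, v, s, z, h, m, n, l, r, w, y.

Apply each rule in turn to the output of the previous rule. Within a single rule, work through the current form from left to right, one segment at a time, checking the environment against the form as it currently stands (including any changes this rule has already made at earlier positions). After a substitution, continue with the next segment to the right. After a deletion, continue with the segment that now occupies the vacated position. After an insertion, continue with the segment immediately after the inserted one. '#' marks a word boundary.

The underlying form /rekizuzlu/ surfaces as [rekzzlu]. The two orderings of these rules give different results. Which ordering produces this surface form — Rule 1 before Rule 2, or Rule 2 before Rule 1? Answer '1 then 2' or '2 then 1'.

Order 1 then 2:
  1 Degemination: no change — [rekizuzlu]
  2 Medial Vowel Deletion: [rekizuzlu] → [rekzzlu]
  result: [rekzzlu]
Order 2 then 1:
  2 Medial Vowel Deletion: [rekizuzlu] → [rekzzlu]
  1 Degemination: [rekzzlu] → [rekzlu]
  result: [rekzlu]

1 then 2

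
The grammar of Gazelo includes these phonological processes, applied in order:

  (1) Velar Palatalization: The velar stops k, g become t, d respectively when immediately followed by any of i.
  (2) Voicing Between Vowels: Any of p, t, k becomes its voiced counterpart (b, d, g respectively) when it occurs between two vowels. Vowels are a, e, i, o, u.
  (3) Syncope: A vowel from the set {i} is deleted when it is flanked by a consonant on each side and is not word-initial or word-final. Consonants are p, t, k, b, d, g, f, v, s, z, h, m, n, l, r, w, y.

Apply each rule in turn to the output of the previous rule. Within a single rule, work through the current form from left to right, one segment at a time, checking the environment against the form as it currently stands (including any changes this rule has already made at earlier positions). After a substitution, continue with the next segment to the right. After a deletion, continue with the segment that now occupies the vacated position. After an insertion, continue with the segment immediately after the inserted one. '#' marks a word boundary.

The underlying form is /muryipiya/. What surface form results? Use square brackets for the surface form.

(1) Velar Palatalization: no change — [muryipiya]
(2) Voicing Between Vowels: [muryipiya] → [muryibiya]
(3) Syncope: [muryibiya] → [murybya]

[murybya]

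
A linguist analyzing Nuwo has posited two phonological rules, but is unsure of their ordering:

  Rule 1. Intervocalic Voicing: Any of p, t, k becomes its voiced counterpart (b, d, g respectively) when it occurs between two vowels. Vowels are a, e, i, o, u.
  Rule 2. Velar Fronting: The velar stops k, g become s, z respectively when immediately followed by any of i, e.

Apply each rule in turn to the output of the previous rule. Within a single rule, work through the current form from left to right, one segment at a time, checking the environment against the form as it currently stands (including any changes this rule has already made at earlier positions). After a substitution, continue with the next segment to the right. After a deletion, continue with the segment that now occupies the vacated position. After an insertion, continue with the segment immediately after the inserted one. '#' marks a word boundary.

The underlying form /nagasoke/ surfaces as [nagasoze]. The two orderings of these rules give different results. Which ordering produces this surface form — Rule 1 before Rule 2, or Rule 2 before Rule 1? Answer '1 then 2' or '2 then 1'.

1 then 2

Order 1 then 2:
  1 Intervocalic Voicing: [nagasoke] → [nagasoge]
  2 Velar Fronting: [nagasoge] → [nagasoze]
  result: [nagasoze]
Order 2 then 1:
  2 Velar Fronting: [nagasoke] → [nagasose]
  1 Intervocalic Voicing: no change — [nagasose]
  result: [nagasose]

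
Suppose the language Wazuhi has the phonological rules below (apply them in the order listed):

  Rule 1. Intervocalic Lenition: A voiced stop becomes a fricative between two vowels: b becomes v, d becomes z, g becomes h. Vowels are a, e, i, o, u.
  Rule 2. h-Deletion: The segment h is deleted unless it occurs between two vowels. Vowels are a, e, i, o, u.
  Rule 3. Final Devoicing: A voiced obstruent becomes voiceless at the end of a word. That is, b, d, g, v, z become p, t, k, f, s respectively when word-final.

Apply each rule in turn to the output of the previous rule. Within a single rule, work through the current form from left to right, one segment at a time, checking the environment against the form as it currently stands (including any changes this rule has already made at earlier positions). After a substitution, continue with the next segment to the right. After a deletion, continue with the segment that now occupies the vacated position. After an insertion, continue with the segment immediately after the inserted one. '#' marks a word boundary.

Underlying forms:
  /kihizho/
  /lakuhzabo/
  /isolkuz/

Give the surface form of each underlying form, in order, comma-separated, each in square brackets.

[kihizo], [lakuzavo], [isolkus]

/kihizho/:
  Rule 1 Intervocalic Lenition: no change — [kihizho]
  Rule 2 h-Deletion: [kihizho] → [kihizo]
  Rule 3 Final Devoicing: no change — [kihizo]
/lakuhzabo/:
  Rule 1 Intervocalic Lenition: [lakuhzabo] → [lakuhzavo]
  Rule 2 h-Deletion: [lakuhzavo] → [lakuzavo]
  Rule 3 Final Devoicing: no change — [lakuzavo]
/isolkuz/:
  Rule 1 Intervocalic Lenition: no change — [isolkuz]
  Rule 2 h-Deletion: no change — [isolkuz]
  Rule 3 Final Devoicing: [isolkuz] → [isolkus]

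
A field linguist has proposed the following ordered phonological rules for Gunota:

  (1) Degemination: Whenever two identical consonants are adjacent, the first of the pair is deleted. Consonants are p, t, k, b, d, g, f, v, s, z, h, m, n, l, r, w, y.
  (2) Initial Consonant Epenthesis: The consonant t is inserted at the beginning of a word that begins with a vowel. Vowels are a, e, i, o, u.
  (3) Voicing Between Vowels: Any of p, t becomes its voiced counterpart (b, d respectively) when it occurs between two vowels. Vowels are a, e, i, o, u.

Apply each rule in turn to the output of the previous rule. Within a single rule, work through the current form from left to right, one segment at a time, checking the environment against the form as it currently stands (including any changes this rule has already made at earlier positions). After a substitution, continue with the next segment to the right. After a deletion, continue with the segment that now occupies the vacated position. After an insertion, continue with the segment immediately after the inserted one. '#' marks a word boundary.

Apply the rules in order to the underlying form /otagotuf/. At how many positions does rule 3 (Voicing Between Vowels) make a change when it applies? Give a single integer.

(1) Degemination: no change — [otagotuf]
(2) Initial Consonant Epenthesis: [otagotuf] → [totagotuf]
(3) Voicing Between Vowels: [totagotuf] → [todagoduf]
Rule 3 changed 2 position(s).

2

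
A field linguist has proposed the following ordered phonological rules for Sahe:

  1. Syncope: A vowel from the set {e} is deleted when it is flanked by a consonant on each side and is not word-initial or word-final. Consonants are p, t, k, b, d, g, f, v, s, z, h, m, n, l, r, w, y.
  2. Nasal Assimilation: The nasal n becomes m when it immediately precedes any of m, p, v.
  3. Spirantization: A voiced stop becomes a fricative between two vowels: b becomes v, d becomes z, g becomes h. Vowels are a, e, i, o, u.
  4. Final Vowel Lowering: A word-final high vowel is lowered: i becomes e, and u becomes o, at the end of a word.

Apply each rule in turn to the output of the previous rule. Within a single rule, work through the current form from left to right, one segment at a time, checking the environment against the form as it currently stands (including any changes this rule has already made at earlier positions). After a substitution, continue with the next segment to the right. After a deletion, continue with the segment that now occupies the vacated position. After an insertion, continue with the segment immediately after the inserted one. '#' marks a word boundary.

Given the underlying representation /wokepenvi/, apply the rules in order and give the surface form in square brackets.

1 Syncope: [wokepenvi] → [wokpnvi]
2 Nasal Assimilation: [wokpnvi] → [wokpmvi]
3 Spirantization: no change — [wokpmvi]
4 Final Vowel Lowering: [wokpmvi] → [wokpmve]

[wokpmve]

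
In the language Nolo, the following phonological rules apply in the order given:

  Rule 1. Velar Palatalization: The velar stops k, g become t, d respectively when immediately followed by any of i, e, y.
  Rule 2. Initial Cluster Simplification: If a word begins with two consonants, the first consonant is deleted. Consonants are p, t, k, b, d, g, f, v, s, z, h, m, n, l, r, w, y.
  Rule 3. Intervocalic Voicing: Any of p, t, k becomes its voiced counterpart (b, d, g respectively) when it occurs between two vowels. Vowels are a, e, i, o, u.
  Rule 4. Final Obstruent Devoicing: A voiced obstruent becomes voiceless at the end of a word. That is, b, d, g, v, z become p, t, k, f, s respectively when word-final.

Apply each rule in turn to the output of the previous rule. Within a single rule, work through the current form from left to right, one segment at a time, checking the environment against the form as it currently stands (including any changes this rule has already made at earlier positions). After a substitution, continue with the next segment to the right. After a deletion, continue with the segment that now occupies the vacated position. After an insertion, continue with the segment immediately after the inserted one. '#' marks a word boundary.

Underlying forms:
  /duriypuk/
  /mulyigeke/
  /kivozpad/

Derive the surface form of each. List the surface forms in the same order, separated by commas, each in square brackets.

/duriypuk/:
  Rule 1 Velar Palatalization: no change — [duriypuk]
  Rule 2 Initial Cluster Simplification: no change — [duriypuk]
  Rule 3 Intervocalic Voicing: no change — [duriypuk]
  Rule 4 Final Obstruent Devoicing: no change — [duriypuk]
/mulyigeke/:
  Rule 1 Velar Palatalization: [mulyigeke] → [mulyidete]
  Rule 2 Initial Cluster Simplification: no change — [mulyidete]
  Rule 3 Intervocalic Voicing: [mulyidete] → [mulyidede]
  Rule 4 Final Obstruent Devoicing: no change — [mulyidede]
/kivozpad/:
  Rule 1 Velar Palatalization: [kivozpad] → [tivozpad]
  Rule 2 Initial Cluster Simplification: no change — [tivozpad]
  Rule 3 Intervocalic Voicing: no change — [tivozpad]
  Rule 4 Final Obstruent Devoicing: [tivozpad] → [tivozpat]

[duriypuk], [mulyidede], [tivozpat]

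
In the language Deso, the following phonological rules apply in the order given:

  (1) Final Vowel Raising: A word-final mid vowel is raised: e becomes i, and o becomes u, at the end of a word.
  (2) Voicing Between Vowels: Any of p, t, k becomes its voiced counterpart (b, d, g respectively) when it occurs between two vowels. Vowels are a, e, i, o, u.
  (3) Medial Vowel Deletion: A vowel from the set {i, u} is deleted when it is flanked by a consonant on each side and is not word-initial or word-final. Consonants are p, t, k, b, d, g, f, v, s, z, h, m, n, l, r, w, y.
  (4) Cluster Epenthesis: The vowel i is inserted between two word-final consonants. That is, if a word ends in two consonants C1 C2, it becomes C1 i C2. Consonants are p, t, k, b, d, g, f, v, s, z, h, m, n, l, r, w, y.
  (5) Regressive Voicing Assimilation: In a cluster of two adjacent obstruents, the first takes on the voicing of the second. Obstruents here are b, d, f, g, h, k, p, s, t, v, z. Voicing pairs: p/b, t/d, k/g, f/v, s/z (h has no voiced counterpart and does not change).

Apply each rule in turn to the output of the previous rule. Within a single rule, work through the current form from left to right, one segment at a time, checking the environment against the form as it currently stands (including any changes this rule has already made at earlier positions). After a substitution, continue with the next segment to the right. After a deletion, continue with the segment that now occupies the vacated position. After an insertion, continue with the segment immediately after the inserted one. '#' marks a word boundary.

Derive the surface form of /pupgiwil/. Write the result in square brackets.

(1) Final Vowel Raising: no change — [pupgiwil]
(2) Voicing Between Vowels: no change — [pupgiwil]
(3) Medial Vowel Deletion: [pupgiwil] → [ppgwl]
(4) Cluster Epenthesis: [ppgwl] → [ppgwil]
(5) Regressive Voicing Assimilation: [ppgwil] → [pbgwil]

[pbgwil]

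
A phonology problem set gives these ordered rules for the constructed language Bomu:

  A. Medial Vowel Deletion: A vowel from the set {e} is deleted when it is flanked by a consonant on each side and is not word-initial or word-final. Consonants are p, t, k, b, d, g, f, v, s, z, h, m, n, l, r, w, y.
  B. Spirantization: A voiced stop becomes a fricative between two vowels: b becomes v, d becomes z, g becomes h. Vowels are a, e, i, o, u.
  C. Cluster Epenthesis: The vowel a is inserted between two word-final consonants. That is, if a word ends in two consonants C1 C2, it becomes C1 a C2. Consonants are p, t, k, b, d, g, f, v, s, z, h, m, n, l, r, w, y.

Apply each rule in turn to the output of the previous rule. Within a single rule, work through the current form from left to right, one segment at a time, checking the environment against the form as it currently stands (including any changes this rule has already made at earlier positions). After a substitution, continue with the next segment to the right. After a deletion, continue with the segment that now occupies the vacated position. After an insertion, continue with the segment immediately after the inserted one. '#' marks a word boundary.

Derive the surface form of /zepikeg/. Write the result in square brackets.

[zpikag]

A Medial Vowel Deletion: [zepikeg] → [zpikg]
B Spirantization: no change — [zpikg]
C Cluster Epenthesis: [zpikg] → [zpikag]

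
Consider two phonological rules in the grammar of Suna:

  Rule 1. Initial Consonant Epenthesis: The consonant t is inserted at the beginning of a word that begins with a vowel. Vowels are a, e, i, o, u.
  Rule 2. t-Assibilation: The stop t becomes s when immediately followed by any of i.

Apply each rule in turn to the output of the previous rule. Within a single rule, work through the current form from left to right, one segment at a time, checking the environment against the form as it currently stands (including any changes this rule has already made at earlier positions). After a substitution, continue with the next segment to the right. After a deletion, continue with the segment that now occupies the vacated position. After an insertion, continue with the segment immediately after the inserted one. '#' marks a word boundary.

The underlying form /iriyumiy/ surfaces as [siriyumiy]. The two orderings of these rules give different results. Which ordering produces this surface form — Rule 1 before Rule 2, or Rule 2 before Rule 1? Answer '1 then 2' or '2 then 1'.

1 then 2

Order 1 then 2:
  1 Initial Consonant Epenthesis: [iriyumiy] → [tiriyumiy]
  2 t-Assibilation: [tiriyumiy] → [siriyumiy]
  result: [siriyumiy]
Order 2 then 1:
  2 t-Assibilation: no change — [iriyumiy]
  1 Initial Consonant Epenthesis: [iriyumiy] → [tiriyumiy]
  result: [tiriyumiy]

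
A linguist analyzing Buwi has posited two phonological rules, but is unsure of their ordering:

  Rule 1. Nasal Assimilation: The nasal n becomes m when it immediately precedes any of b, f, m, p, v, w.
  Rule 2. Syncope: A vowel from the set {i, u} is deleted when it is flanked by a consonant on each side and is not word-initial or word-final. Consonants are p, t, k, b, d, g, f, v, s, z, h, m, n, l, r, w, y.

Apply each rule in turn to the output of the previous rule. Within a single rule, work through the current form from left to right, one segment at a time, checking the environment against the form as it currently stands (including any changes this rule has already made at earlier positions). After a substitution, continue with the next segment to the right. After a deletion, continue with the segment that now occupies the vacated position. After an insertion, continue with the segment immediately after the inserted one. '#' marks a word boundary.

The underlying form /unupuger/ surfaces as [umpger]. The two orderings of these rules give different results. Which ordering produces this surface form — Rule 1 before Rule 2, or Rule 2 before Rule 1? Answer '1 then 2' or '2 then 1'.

Order 1 then 2:
  1 Nasal Assimilation: no change — [unupuger]
  2 Syncope: [unupuger] → [unpger]
  result: [unpger]
Order 2 then 1:
  2 Syncope: [unupuger] → [unpger]
  1 Nasal Assimilation: [unpger] → [umpger]
  result: [umpger]

2 then 1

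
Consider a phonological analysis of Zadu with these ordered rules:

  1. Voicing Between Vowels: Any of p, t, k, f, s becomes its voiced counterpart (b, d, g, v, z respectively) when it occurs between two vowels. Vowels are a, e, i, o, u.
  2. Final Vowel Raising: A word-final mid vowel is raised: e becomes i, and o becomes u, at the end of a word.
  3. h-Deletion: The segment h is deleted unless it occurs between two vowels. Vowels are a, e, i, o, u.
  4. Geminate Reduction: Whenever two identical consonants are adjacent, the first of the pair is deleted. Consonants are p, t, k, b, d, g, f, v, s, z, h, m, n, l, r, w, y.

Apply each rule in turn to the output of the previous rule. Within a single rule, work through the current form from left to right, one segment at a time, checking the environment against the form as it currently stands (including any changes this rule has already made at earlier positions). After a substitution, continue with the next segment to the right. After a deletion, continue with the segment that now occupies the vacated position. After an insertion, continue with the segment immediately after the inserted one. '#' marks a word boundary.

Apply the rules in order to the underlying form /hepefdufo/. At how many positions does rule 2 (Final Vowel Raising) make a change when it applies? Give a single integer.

1

1 Voicing Between Vowels: [hepefdufo] → [hebefduvo]
2 Final Vowel Raising: [hebefduvo] → [hebefduvu]
3 h-Deletion: [hebefduvu] → [ebefduvu]
4 Geminate Reduction: no change — [ebefduvu]
Rule 2 changed 1 position(s).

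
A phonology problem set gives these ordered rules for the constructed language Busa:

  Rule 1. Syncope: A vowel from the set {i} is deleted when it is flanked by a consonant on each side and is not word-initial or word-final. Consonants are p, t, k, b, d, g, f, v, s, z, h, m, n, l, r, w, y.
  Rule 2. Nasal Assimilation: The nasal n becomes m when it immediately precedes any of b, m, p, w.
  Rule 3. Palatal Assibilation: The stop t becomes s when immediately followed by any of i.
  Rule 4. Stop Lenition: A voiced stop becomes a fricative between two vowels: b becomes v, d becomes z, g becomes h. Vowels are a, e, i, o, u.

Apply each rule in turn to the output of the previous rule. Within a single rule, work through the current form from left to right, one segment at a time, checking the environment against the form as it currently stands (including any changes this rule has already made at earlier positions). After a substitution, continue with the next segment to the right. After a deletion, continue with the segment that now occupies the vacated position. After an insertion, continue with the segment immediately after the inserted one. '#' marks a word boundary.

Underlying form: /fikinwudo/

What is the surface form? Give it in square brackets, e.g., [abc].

Rule 1 Syncope: [fikinwudo] → [fknwudo]
Rule 2 Nasal Assimilation: [fknwudo] → [fkmwudo]
Rule 3 Palatal Assibilation: no change — [fkmwudo]
Rule 4 Stop Lenition: [fkmwudo] → [fkmwuzo]

[fkmwuzo]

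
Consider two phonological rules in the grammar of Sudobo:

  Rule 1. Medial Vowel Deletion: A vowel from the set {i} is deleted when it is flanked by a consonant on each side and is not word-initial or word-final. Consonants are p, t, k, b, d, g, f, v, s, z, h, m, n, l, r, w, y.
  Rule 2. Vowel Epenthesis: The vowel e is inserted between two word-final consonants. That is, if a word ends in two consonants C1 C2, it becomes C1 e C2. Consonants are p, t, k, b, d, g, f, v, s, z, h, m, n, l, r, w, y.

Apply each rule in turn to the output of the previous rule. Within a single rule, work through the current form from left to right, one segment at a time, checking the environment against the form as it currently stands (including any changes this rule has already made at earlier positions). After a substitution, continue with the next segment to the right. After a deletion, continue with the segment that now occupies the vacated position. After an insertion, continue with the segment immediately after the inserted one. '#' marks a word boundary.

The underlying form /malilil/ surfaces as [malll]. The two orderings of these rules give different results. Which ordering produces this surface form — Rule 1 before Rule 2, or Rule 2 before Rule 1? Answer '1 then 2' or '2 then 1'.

Order 1 then 2:
  1 Medial Vowel Deletion: [malilil] → [malll]
  2 Vowel Epenthesis: [malll] → [mallel]
  result: [mallel]
Order 2 then 1:
  2 Vowel Epenthesis: no change — [malilil]
  1 Medial Vowel Deletion: [malilil] → [malll]
  result: [malll]

2 then 1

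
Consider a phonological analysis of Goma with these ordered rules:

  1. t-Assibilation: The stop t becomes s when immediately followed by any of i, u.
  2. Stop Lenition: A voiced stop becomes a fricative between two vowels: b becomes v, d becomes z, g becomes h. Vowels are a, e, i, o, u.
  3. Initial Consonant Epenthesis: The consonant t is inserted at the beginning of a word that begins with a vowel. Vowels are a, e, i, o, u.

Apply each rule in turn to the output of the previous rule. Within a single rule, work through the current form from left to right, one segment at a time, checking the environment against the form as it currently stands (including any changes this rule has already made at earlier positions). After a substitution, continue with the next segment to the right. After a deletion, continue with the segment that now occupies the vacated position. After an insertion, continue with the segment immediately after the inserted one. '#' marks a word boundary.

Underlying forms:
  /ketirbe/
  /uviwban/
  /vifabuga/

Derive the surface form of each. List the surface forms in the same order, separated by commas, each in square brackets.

[kesirbe], [tuviwban], [vifavuha]

/ketirbe/:
  1 t-Assibilation: [ketirbe] → [kesirbe]
  2 Stop Lenition: no change — [kesirbe]
  3 Initial Consonant Epenthesis: no change — [kesirbe]
/uviwban/:
  1 t-Assibilation: no change — [uviwban]
  2 Stop Lenition: no change — [uviwban]
  3 Initial Consonant Epenthesis: [uviwban] → [tuviwban]
/vifabuga/:
  1 t-Assibilation: no change — [vifabuga]
  2 Stop Lenition: [vifabuga] → [vifavuha]
  3 Initial Consonant Epenthesis: no change — [vifavuha]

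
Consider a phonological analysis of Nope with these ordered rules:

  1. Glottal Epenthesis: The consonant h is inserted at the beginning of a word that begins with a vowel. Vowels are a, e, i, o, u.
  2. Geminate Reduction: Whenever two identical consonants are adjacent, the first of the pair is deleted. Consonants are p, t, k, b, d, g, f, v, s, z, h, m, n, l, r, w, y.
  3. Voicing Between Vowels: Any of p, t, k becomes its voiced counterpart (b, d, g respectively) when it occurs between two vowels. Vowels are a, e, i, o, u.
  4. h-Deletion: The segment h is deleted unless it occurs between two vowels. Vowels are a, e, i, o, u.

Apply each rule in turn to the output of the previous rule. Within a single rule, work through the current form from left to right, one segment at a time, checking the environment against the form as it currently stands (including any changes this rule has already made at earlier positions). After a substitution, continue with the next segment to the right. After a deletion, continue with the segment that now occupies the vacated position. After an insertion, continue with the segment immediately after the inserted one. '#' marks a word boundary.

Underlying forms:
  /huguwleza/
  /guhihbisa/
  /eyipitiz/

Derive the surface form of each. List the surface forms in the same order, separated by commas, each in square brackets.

[uguwleza], [guhibisa], [eyibidiz]

/huguwleza/:
  1 Glottal Epenthesis: no change — [huguwleza]
  2 Geminate Reduction: no change — [huguwleza]
  3 Voicing Between Vowels: no change — [huguwleza]
  4 h-Deletion: [huguwleza] → [uguwleza]
/guhihbisa/:
  1 Glottal Epenthesis: no change — [guhihbisa]
  2 Geminate Reduction: no change — [guhihbisa]
  3 Voicing Between Vowels: no change — [guhihbisa]
  4 h-Deletion: [guhihbisa] → [guhibisa]
/eyipitiz/:
  1 Glottal Epenthesis: [eyipitiz] → [heyipitiz]
  2 Geminate Reduction: no change — [heyipitiz]
  3 Voicing Between Vowels: [heyipitiz] → [heyibidiz]
  4 h-Deletion: [heyibidiz] → [eyibidiz]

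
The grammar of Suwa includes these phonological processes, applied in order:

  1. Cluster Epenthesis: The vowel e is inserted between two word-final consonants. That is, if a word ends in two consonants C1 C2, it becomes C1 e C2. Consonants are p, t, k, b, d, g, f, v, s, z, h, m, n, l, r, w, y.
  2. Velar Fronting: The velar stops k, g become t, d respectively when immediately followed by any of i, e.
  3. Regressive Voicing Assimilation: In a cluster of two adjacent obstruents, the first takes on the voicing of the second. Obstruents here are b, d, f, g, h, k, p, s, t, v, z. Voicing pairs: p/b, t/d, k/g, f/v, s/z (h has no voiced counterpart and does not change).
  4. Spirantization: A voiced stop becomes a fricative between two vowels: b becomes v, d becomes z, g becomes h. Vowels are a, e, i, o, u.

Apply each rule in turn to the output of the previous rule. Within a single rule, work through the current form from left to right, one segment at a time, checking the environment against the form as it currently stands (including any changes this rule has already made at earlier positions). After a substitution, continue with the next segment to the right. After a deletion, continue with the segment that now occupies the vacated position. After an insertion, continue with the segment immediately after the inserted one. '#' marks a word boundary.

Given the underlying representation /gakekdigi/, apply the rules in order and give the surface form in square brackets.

[gategdizi]

1 Cluster Epenthesis: no change — [gakekdigi]
2 Velar Fronting: [gakekdigi] → [gatekdidi]
3 Regressive Voicing Assimilation: [gatekdidi] → [gategdidi]
4 Spirantization: [gategdidi] → [gategdizi]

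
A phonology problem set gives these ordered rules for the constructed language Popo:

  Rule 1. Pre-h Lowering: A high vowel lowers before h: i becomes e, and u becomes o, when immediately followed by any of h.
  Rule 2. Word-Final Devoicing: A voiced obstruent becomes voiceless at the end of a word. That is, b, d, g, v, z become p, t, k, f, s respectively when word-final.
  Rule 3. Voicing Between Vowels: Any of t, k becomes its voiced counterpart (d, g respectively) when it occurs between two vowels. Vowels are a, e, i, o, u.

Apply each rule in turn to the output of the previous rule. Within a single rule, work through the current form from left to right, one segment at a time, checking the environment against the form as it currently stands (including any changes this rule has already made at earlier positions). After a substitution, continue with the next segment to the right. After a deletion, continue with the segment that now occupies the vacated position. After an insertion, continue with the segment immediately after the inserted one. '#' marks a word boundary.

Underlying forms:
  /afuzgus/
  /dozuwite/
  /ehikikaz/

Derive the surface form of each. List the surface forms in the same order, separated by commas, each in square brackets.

[afuzgus], [dozuwide], [ehigigas]

/afuzgus/:
  Rule 1 Pre-h Lowering: no change — [afuzgus]
  Rule 2 Word-Final Devoicing: no change — [afuzgus]
  Rule 3 Voicing Between Vowels: no change — [afuzgus]
/dozuwite/:
  Rule 1 Pre-h Lowering: no change — [dozuwite]
  Rule 2 Word-Final Devoicing: no change — [dozuwite]
  Rule 3 Voicing Between Vowels: [dozuwite] → [dozuwide]
/ehikikaz/:
  Rule 1 Pre-h Lowering: no change — [ehikikaz]
  Rule 2 Word-Final Devoicing: [ehikikaz] → [ehikikas]
  Rule 3 Voicing Between Vowels: [ehikikas] → [ehigigas]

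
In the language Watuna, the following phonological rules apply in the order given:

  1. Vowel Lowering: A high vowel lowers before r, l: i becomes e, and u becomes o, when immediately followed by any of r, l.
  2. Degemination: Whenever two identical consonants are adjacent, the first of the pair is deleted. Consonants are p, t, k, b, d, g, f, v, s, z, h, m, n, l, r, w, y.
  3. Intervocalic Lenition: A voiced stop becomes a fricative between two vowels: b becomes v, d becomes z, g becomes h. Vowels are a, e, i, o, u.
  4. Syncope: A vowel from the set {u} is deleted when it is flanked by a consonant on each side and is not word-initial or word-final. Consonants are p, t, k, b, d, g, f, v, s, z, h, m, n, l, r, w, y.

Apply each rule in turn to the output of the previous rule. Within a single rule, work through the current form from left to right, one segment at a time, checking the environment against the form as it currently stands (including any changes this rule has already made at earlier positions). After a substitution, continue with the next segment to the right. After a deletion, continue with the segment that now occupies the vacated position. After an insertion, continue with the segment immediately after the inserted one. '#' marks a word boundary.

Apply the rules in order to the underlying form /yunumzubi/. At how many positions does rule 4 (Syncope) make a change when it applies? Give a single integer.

1 Vowel Lowering: no change — [yunumzubi]
2 Degemination: no change — [yunumzubi]
3 Intervocalic Lenition: [yunumzubi] → [yunumzuvi]
4 Syncope: [yunumzuvi] → [ynmzvi]
Rule 4 changed 3 position(s).

3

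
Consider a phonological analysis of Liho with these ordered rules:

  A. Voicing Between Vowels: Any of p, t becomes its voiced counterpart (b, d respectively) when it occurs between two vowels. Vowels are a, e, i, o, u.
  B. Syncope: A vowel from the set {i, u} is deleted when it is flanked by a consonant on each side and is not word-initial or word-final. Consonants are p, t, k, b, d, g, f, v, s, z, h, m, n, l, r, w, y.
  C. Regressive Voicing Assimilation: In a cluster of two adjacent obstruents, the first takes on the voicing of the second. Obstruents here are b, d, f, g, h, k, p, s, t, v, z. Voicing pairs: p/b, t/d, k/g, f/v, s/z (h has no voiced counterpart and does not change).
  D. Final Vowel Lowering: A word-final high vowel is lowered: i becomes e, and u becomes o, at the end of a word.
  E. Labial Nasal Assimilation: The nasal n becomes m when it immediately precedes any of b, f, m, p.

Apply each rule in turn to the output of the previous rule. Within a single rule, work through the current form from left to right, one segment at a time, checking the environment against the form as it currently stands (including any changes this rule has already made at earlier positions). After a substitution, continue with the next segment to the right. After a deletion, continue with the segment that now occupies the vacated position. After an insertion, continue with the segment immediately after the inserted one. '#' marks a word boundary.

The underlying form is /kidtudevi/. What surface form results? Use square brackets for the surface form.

[gtddeve]

A Voicing Between Vowels: no change — [kidtudevi]
B Syncope: [kidtudevi] → [kdtdevi]
C Regressive Voicing Assimilation: [kdtdevi] → [gtddevi]
D Final Vowel Lowering: [gtddevi] → [gtddeve]
E Labial Nasal Assimilation: no change — [gtddeve]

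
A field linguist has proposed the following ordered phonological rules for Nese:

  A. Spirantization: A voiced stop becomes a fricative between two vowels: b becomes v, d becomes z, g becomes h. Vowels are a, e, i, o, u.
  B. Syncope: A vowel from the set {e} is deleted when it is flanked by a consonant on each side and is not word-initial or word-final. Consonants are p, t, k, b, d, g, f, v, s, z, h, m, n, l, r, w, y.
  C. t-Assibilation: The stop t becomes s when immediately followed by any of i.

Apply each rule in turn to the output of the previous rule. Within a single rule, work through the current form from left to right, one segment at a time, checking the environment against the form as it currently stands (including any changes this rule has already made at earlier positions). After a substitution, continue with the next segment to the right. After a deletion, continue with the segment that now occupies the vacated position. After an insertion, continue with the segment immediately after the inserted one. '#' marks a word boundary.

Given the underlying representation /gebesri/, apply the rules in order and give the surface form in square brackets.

[gvsri]

A Spirantization: [gebesri] → [gevesri]
B Syncope: [gevesri] → [gvsri]
C t-Assibilation: no change — [gvsri]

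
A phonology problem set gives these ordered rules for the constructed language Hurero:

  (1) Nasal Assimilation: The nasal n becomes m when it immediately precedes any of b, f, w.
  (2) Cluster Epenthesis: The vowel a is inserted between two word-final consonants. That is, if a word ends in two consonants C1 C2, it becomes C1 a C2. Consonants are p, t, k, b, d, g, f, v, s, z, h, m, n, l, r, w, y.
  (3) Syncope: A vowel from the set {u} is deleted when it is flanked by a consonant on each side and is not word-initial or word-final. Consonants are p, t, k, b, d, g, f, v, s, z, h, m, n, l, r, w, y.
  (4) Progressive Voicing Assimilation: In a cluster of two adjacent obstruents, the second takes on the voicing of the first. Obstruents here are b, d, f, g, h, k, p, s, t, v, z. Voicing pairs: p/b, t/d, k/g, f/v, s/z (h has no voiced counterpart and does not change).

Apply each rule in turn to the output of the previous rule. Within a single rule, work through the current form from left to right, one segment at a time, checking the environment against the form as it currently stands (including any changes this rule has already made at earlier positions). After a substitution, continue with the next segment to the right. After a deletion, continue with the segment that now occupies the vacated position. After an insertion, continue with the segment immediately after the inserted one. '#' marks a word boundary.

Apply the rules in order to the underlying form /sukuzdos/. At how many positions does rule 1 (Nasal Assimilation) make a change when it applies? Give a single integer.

0

(1) Nasal Assimilation: no change — [sukuzdos]
(2) Cluster Epenthesis: no change — [sukuzdos]
(3) Syncope: [sukuzdos] → [skzdos]
(4) Progressive Voicing Assimilation: [skzdos] → [skstos]
Rule 1 changed 0 position(s).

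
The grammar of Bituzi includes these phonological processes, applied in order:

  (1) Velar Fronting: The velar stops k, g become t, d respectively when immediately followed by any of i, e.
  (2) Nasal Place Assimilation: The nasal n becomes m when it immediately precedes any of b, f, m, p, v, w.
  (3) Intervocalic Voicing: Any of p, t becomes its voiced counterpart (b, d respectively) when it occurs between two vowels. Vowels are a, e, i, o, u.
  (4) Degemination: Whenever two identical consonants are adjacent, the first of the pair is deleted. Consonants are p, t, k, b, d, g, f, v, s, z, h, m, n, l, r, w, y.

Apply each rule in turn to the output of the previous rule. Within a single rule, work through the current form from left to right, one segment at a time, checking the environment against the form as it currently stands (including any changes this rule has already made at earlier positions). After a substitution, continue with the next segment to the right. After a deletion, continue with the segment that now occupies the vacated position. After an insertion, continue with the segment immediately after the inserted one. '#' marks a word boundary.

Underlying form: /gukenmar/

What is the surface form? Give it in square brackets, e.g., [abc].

[gudemar]

(1) Velar Fronting: [gukenmar] → [gutenmar]
(2) Nasal Place Assimilation: [gutenmar] → [gutemmar]
(3) Intervocalic Voicing: [gutemmar] → [gudemmar]
(4) Degemination: [gudemmar] → [gudemar]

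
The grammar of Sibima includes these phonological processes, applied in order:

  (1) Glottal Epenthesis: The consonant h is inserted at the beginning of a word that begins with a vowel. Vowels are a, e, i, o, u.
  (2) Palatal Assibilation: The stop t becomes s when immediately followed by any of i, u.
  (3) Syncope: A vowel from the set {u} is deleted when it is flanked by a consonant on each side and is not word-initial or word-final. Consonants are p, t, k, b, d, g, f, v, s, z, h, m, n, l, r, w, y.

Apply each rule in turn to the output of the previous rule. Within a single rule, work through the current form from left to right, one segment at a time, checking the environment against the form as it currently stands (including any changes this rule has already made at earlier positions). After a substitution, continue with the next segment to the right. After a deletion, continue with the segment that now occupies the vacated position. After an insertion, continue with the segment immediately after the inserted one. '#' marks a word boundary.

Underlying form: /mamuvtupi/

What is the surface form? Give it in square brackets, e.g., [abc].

(1) Glottal Epenthesis: no change — [mamuvtupi]
(2) Palatal Assibilation: [mamuvtupi] → [mamuvsupi]
(3) Syncope: [mamuvsupi] → [mamvspi]

[mamvspi]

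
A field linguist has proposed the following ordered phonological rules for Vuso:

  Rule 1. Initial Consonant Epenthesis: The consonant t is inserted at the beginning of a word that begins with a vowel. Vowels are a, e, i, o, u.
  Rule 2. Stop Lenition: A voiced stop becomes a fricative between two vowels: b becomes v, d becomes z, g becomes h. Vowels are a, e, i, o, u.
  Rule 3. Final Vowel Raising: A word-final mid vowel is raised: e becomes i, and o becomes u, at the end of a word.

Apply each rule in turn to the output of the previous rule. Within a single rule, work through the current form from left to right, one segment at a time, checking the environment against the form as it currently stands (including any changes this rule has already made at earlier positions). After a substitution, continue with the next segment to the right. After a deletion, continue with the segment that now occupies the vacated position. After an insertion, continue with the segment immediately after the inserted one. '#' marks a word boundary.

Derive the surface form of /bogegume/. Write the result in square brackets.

Rule 1 Initial Consonant Epenthesis: no change — [bogegume]
Rule 2 Stop Lenition: [bogegume] → [bohehume]
Rule 3 Final Vowel Raising: [bohehume] → [bohehumi]

[bohehumi]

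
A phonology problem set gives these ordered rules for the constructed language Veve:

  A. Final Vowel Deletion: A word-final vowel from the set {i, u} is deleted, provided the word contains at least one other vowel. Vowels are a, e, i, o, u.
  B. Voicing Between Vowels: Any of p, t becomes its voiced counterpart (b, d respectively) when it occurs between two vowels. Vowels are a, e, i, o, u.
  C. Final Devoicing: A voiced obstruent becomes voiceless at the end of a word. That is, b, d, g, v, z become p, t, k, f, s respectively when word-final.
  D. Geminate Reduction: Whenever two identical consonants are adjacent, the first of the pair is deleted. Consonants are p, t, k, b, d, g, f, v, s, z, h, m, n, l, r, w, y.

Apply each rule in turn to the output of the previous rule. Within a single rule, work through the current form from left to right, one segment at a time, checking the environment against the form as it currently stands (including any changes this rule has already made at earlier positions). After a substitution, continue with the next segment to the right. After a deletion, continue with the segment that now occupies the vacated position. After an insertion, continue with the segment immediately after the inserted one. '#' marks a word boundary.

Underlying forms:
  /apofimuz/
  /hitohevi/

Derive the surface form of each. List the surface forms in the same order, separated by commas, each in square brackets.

/apofimuz/:
  A Final Vowel Deletion: no change — [apofimuz]
  B Voicing Between Vowels: [apofimuz] → [abofimuz]
  C Final Devoicing: [abofimuz] → [abofimus]
  D Geminate Reduction: no change — [abofimus]
/hitohevi/:
  A Final Vowel Deletion: [hitohevi] → [hitohev]
  B Voicing Between Vowels: [hitohev] → [hidohev]
  C Final Devoicing: [hidohev] → [hidohef]
  D Geminate Reduction: no change — [hidohef]

[abofimus], [hidohef]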